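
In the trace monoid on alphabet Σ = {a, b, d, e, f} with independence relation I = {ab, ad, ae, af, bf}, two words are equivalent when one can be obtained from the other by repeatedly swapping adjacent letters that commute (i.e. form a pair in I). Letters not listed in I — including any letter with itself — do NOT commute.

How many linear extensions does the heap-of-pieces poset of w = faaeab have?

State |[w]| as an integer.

20

#0=f has no predecessor
#1=a has no predecessor
#2=a depends on [1:a]
#3=e depends on [0:f]
#4=a depends on [2:a]
#5=b depends on [3:e]
sources: [0:f, 1:a]
N(rest) = Σ N(rest − s) over sources s of rest; N(one piece) = 1:
  size 1 → [4]=1  [5]=1
  size 2 → [2,4]=1  [3,5]=1  [4,5]=2
  size 3 → [0,3,5]=1  [1,2,4]=1  [2,4,5]=3  [3,4,5]=3
  size 4 → [0,3,4,5]=4  [1,2,4,5]=4  [2,3,4,5]=6
  first=0(f) contributes 10
  first=1(a) contributes 10
|[w]| = 20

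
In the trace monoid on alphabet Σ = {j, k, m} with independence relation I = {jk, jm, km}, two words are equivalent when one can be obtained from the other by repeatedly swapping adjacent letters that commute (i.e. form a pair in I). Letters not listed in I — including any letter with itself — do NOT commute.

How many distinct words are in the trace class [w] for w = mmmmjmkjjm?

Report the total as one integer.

840

piece 0:m — minimal
piece 1:m rests on {0:m}
piece 2:m rests on {1:m}
piece 3:m rests on {2:m}
piece 4:j — minimal
piece 5:m rests on {3:m}
piece 6:k — minimal
piece 7:j rests on {4:j}
piece 8:j rests on {7:j}
piece 9:m rests on {5:m}
minimal pieces: {0:m, 4:j, 6:k}
ways to finish when only these pieces remain (= sum over removing one remaining piece with nothing left below it):
  1 left: {6}→1  {8}→1  {9}→1
  2 left: {5,9}→1  {6,8}→2  {6,9}→2  {7,8}→1  {8,9}→2
  3 left: {3,5,9}→1  {4,7,8}→1  {5,6,9}→3  {5,8,9}→3  {6,7,8}→3  {6,8,9}→6  {7,8,9}→3
  4 left: {2,3,5,9}→1  {3,5,6,9}→4  {3,5,8,9}→4  {4,6,7,8}→4  {4,7,8,9}→4  {5,6,8,9}→12  {5,7,8,9}→6  {6,7,8,9}→12
  5 left: {1,2,3,5,9}→1  {2,3,5,6,9}→5  {2,3,5,8,9}→5  {3,5,6,8,9}→20  {3,5,7,8,9}→10  {4,5,7,8,9}→10  {4,6,7,8,9}→20  {5,6,7,8,9}→30
  6 left: {0,1,2,3,5,9}→1  {1,2,3,5,6,9}→6  {1,2,3,5,8,9}→6  {2,3,5,6,8,9}→30  {2,3,5,7,8,9}→15  {3,4,5,7,8,9}→20  {3,5,6,7,8,9}→60  {4,5,6,7,8,9}→60
  7 left: {0,1,2,3,5,6,9}→7  {0,1,2,3,5,8,9}→7  {1,2,3,5,6,8,9}→42  {1,2,3,5,7,8,9}→21  {2,3,4,5,7,8,9}→35  {2,3,5,6,7,8,9}→105  {3,4,5,6,7,8,9}→140
  8 left: {0,1,2,3,5,6,8,9}→56  {0,1,2,3,5,7,8,9}→28  {1,2,3,4,5,7,8,9}→56  {1,2,3,5,6,7,8,9}→168  {2,3,4,5,6,7,8,9}→280
  placing 0:m first → 504 extensions
  placing 4:j first → 252 extensions
  placing 6:k first → 84 extensions
total linear extensions = 840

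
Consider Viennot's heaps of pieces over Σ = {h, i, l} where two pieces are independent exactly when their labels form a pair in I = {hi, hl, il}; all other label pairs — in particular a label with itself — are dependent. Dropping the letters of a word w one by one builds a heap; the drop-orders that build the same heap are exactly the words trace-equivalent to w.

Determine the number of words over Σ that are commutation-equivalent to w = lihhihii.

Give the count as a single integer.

#0=l has no predecessor
#1=i has no predecessor
#2=h has no predecessor
#3=h depends on [2:h]
#4=i depends on [1:i]
#5=h depends on [3:h]
#6=i depends on [4:i]
#7=i depends on [6:i]
sources: [0:l, 1:i, 2:h]
N(rest) = Σ N(rest − s) over sources s of rest; N(one piece) = 1:
  size 1 → [0]=1  [5]=1  [7]=1
  size 2 → [0,5]=2  [0,7]=2  [3,5]=1  [5,7]=2  [6,7]=1
  size 3 → [0,3,5]=3  [0,5,7]=6  [0,6,7]=3  [2,3,5]=1  [3,5,7]=3  [4,6,7]=1  [5,6,7]=3
  size 4 → [0,2,3,5]=4  [0,3,5,7]=12  [0,4,6,7]=4  [0,5,6,7]=12  [1,4,6,7]=1  [2,3,5,7]=4  [3,5,6,7]=6  [4,5,6,7]=4
  size 5 → [0,1,4,6,7]=5  [0,2,3,5,7]=20  [0,3,5,6,7]=30  [0,4,5,6,7]=20  [1,4,5,6,7]=5  [2,3,5,6,7]=10  [3,4,5,6,7]=10
  size 6 → [0,1,4,5,6,7]=30  [0,2,3,5,6,7]=60  [0,3,4,5,6,7]=60  [1,3,4,5,6,7]=15  [2,3,4,5,6,7]=20
  first=0(l) contributes 35
  first=1(i) contributes 140
  first=2(h) contributes 105
|[w]| = 280

280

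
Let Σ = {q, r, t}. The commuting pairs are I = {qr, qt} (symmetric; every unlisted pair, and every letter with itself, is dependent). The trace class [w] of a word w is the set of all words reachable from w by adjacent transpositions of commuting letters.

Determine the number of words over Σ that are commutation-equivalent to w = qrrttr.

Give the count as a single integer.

#0=q has no predecessor
#1=r has no predecessor
#2=r depends on [1:r]
#3=t depends on [2:r]
#4=t depends on [3:t]
#5=r depends on [4:t]
sources: [0:q, 1:r]
N(rest) = Σ N(rest − s) over sources s of rest; N(one piece) = 1:
  size 1 → [0]=1  [5]=1
  size 2 → [0,5]=2  [4,5]=1
  size 3 → [0,4,5]=3  [3,4,5]=1
  size 4 → [0,3,4,5]=4  [2,3,4,5]=1
  first=0(q) contributes 1
  first=1(r) contributes 5
|[w]| = 6

6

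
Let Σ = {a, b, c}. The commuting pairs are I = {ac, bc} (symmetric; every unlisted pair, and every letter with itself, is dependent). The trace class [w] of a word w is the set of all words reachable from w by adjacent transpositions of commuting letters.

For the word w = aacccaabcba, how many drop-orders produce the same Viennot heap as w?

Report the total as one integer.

piece 0:a — minimal
piece 1:a rests on {0:a}
piece 2:c — minimal
piece 3:c rests on {2:c}
piece 4:c rests on {3:c}
piece 5:a rests on {1:a}
piece 6:a rests on {5:a}
piece 7:b rests on {6:a}
piece 8:c rests on {4:c}
piece 9:b rests on {7:b}
piece 10:a rests on {9:b}
minimal pieces: {0:a, 2:c}
ways to finish when only these pieces remain (= sum over removing one remaining piece with nothing left below it):
  1 left: {8}→1  {10}→1
  2 left: {4,8}→1  {8,10}→2  {9,10}→1
  3 left: {3,4,8}→1  {4,8,10}→3  {7,9,10}→1  {8,9,10}→3
  4 left: {2,3,4,8}→1  {3,4,8,10}→4  {4,8,9,10}→6  {6,7,9,10}→1  {7,8,9,10}→4
  5 left: {2,3,4,8,10}→5  {3,4,8,9,10}→10  {4,7,8,9,10}→10  {5,6,7,9,10}→1  {6,7,8,9,10}→5
  6 left: {1,5,6,7,9,10}→1  {2,3,4,8,9,10}→15  {3,4,7,8,9,10}→20  {4,6,7,8,9,10}→15  {5,6,7,8,9,10}→6
  7 left: {0,1,5,6,7,9,10}→1  {1,5,6,7,8,9,10}→7  {2,3,4,7,8,9,10}→35  {3,4,6,7,8,9,10}→35  {4,5,6,7,8,9,10}→21
  8 left: {0,1,5,6,7,8,9,10}→8  {1,4,5,6,7,8,9,10}→28  {2,3,4,6,7,8,9,10}→70  {3,4,5,6,7,8,9,10}→56
  9 left: {0,1,4,5,6,7,8,9,10}→36  {1,3,4,5,6,7,8,9,10}→84  {2,3,4,5,6,7,8,9,10}→126
  placing 0:a first → 210 extensions
  placing 2:c first → 120 extensions
total linear extensions = 330

330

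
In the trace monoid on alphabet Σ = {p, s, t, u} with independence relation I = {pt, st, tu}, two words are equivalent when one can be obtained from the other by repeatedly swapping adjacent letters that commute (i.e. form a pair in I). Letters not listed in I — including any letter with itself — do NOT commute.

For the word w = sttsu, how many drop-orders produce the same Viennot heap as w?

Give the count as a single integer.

10

#0=s has no predecessor
#1=t has no predecessor
#2=t depends on [1:t]
#3=s depends on [0:s]
#4=u depends on [3:s]
sources: [0:s, 1:t]
N(rest) = Σ N(rest − s) over sources s of rest; N(one piece) = 1:
  size 1 → [2]=1  [4]=1
  size 2 → [1,2]=1  [2,4]=2  [3,4]=1
  size 3 → [0,3,4]=1  [1,2,4]=3  [2,3,4]=3
  first=0(s) contributes 6
  first=1(t) contributes 4
|[w]| = 10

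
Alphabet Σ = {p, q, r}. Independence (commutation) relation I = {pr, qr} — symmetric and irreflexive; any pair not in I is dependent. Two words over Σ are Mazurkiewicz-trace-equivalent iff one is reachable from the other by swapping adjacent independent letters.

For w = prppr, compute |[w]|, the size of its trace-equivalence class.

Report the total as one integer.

piece 0:p — minimal
piece 1:r — minimal
piece 2:p rests on {0:p}
piece 3:p rests on {2:p}
piece 4:r rests on {1:r}
minimal pieces: {0:p, 1:r}
ways to finish when only these pieces remain (= sum over removing one remaining piece with nothing left below it):
  1 left: {3}→1  {4}→1
  2 left: {1,4}→1  {2,3}→1  {3,4}→2
  3 left: {0,2,3}→1  {1,3,4}→3  {2,3,4}→3
  placing 0:p first → 6 extensions
  placing 1:r first → 4 extensions
total linear extensions = 10

10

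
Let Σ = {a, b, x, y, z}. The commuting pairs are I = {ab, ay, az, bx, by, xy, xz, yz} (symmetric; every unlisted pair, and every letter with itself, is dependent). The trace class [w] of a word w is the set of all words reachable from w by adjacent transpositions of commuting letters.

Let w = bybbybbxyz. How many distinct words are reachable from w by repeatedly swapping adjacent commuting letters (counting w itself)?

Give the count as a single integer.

piece 0:b — minimal
piece 1:y — minimal
piece 2:b rests on {0:b}
piece 3:b rests on {2:b}
piece 4:y rests on {1:y}
piece 5:b rests on {3:b}
piece 6:b rests on {5:b}
piece 7:x — minimal
piece 8:y rests on {4:y}
piece 9:z rests on {6:b}
minimal pieces: {0:b, 1:y, 7:x}
ways to finish when only these pieces remain (= sum over removing one remaining piece with nothing left below it):
  1 left: {7}→1  {8}→1  {9}→1
  2 left: {4,8}→1  {6,9}→1  {7,8}→2  {7,9}→2  {8,9}→2
  3 left: {1,4,8}→1  {4,7,8}→3  {4,8,9}→3  {5,6,9}→1  {6,7,9}→3  {6,8,9}→3  {7,8,9}→6
  4 left: {1,4,7,8}→4  {1,4,8,9}→4  {3,5,6,9}→1  {4,6,8,9}→6  {4,7,8,9}→12  {5,6,7,9}→4  {5,6,8,9}→4  {6,7,8,9}→12
  5 left: {1,4,6,8,9}→10  {1,4,7,8,9}→20  {2,3,5,6,9}→1  {3,5,6,7,9}→5  {3,5,6,8,9}→5  {4,5,6,8,9}→10  {4,6,7,8,9}→30  {5,6,7,8,9}→20
  6 left: {0,2,3,5,6,9}→1  {1,4,5,6,8,9}→20  {1,4,6,7,8,9}→60  {2,3,5,6,7,9}→6  {2,3,5,6,8,9}→6  {3,4,5,6,8,9}→15  {3,5,6,7,8,9}→30  {4,5,6,7,8,9}→60
  7 left: {0,2,3,5,6,7,9}→7  {0,2,3,5,6,8,9}→7  {1,3,4,5,6,8,9}→35  {1,4,5,6,7,8,9}→140  {2,3,4,5,6,8,9}→21  {2,3,5,6,7,8,9}→42  {3,4,5,6,7,8,9}→105
  8 left: {0,2,3,4,5,6,8,9}→28  {0,2,3,5,6,7,8,9}→56  {1,2,3,4,5,6,8,9}→56  {1,3,4,5,6,7,8,9}→280  {2,3,4,5,6,7,8,9}→168
  placing 0:b first → 504 extensions
  placing 1:y first → 252 extensions
  placing 7:x first → 84 extensions
total linear extensions = 840

840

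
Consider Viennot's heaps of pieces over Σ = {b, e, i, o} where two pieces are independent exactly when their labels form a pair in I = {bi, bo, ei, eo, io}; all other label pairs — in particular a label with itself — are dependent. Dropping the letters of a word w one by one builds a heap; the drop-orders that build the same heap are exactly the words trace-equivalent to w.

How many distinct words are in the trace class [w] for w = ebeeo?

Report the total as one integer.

0(e) covers ∅
1(b) covers 0:e
2(e) covers 1:b
3(e) covers 2:e
4(o) covers ∅
floor of heap: 0:e, 4:o
completions by unplaced set U, small U first (add the entries for U minus each lowest piece of U):
  |U|=1: {3}:1  {4}:1
  |U|=2: {2,3}:1  {3,4}:2
  |U|=3: {1,2,3}:1  {2,3,4}:3
  start at 0(e): 4
  start at 4(o): 1
sum over floor = 5

5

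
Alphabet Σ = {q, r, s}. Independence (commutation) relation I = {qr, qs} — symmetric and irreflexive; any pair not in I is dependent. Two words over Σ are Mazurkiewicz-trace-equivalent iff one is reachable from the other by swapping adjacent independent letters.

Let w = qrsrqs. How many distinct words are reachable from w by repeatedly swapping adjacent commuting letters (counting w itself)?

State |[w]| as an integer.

#0=q has no predecessor
#1=r has no predecessor
#2=s depends on [1:r]
#3=r depends on [2:s]
#4=q depends on [0:q]
#5=s depends on [3:r]
sources: [0:q, 1:r]
N(rest) = Σ N(rest − s) over sources s of rest; N(one piece) = 1:
  size 1 → [4]=1  [5]=1
  size 2 → [0,4]=1  [3,5]=1  [4,5]=2
  size 3 → [0,4,5]=3  [2,3,5]=1  [3,4,5]=3
  size 4 → [0,3,4,5]=6  [1,2,3,5]=1  [2,3,4,5]=4
  first=0(q) contributes 5
  first=1(r) contributes 10
|[w]| = 15

15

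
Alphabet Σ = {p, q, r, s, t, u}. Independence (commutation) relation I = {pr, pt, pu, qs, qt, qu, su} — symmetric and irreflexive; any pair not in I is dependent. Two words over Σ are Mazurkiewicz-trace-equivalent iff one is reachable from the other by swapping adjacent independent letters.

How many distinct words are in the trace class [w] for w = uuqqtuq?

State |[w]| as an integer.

drop 0:u onto floor
drop 1:u onto {0:u}
drop 2:q onto floor
drop 3:q onto {2:q}
drop 4:t onto {1:u}
drop 5:u onto {4:t}
drop 6:q onto {3:q}
ground layer = {0:u, 2:q}
drop-orders for the pieces not yet dropped (sum over which currently-grounded one goes next):
  1 to go: {5} 1  {6} 1
  2 to go: {3,6} 1  {4,5} 1  {5,6} 2
  3 to go: {1,4,5} 1  {2,3,6} 1  {3,5,6} 3  {4,5,6} 3
  4 to go: {0,1,4,5} 1  {1,4,5,6} 4  {2,3,5,6} 4  {3,4,5,6} 6
  5 to go: {0,1,4,5,6} 5  {1,3,4,5,6} 10  {2,3,4,5,6} 10
  if 0:u drops first: 20 orders
  if 2:q drops first: 15 orders
heap linearizations: 35

35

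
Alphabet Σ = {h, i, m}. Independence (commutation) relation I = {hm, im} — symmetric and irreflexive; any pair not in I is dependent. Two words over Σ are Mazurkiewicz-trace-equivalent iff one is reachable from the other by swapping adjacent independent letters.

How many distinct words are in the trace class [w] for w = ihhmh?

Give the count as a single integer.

5

drop 0:i onto floor
drop 1:h onto {0:i}
drop 2:h onto {1:h}
drop 3:m onto floor
drop 4:h onto {2:h}
ground layer = {0:i, 3:m}
drop-orders for the pieces not yet dropped (sum over which currently-grounded one goes next):
  1 to go: {3} 1  {4} 1
  2 to go: {2,4} 1  {3,4} 2
  3 to go: {1,2,4} 1  {2,3,4} 3
  if 0:i drops first: 4 orders
  if 3:m drops first: 1 orders
heap linearizations: 5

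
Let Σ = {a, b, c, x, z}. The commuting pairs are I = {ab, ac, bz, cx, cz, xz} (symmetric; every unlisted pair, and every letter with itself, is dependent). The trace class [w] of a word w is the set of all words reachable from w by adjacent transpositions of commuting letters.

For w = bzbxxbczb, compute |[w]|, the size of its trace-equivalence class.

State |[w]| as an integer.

36

piece 0:b — minimal
piece 1:z — minimal
piece 2:b rests on {0:b}
piece 3:x rests on {2:b}
piece 4:x rests on {3:x}
piece 5:b rests on {4:x}
piece 6:c rests on {5:b}
piece 7:z rests on {1:z}
piece 8:b rests on {6:c}
minimal pieces: {0:b, 1:z}
ways to finish when only these pieces remain (= sum over removing one remaining piece with nothing left below it):
  1 left: {7}→1  {8}→1
  2 left: {1,7}→1  {6,8}→1  {7,8}→2
  3 left: {1,7,8}→3  {5,6,8}→1  {6,7,8}→3
  4 left: {1,6,7,8}→6  {4,5,6,8}→1  {5,6,7,8}→4
  5 left: {1,5,6,7,8}→10  {3,4,5,6,8}→1  {4,5,6,7,8}→5
  6 left: {1,4,5,6,7,8}→15  {2,3,4,5,6,8}→1  {3,4,5,6,7,8}→6
  7 left: {0,2,3,4,5,6,8}→1  {1,3,4,5,6,7,8}→21  {2,3,4,5,6,7,8}→7
  placing 0:b first → 28 extensions
  placing 1:z first → 8 extensions
total linear extensions = 36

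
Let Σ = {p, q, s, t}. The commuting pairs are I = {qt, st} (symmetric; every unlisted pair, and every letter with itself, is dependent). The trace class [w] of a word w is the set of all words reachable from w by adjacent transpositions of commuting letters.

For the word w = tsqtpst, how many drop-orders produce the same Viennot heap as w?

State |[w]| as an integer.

drop 0:t onto floor
drop 1:s onto floor
drop 2:q onto {1:s}
drop 3:t onto {0:t}
drop 4:p onto {2:q, 3:t}
drop 5:s onto {4:p}
drop 6:t onto {4:p}
ground layer = {0:t, 1:s}
drop-orders for the pieces not yet dropped (sum over which currently-grounded one goes next):
  1 to go: {5} 1  {6} 1
  2 to go: {5,6} 2
  3 to go: {4,5,6} 2
  4 to go: {2,4,5,6} 2  {3,4,5,6} 2
  5 to go: {0,3,4,5,6} 2  {1,2,4,5,6} 2  {2,3,4,5,6} 4
  if 0:t drops first: 6 orders
  if 1:s drops first: 6 orders
heap linearizations: 12

12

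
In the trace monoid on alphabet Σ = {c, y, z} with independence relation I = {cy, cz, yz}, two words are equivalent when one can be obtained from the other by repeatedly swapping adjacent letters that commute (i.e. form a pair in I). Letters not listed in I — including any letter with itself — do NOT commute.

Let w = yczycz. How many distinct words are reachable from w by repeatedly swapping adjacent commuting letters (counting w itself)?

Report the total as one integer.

piece 0:y — minimal
piece 1:c — minimal
piece 2:z — minimal
piece 3:y rests on {0:y}
piece 4:c rests on {1:c}
piece 5:z rests on {2:z}
minimal pieces: {0:y, 1:c, 2:z}
ways to finish when only these pieces remain (= sum over removing one remaining piece with nothing left below it):
  1 left: {3}→1  {4}→1  {5}→1
  2 left: {0,3}→1  {1,4}→1  {2,5}→1  {3,4}→2  {3,5}→2  {4,5}→2
  3 left: {0,3,4}→3  {0,3,5}→3  {1,3,4}→3  {1,4,5}→3  {2,3,5}→3  {2,4,5}→3  {3,4,5}→6
  4 left: {0,1,3,4}→6  {0,2,3,5}→6  {0,3,4,5}→12  {1,2,4,5}→6  {1,3,4,5}→12  {2,3,4,5}→12
  placing 0:y first → 30 extensions
  placing 1:c first → 30 extensions
  placing 2:z first → 30 extensions
total linear extensions = 90

90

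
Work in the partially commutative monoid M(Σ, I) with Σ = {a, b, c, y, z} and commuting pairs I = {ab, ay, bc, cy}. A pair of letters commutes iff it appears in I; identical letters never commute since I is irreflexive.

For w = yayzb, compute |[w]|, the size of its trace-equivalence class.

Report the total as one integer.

3

#0=y has no predecessor
#1=a has no predecessor
#2=y depends on [0:y]
#3=z depends on [1:a, 2:y]
#4=b depends on [3:z]
sources: [0:y, 1:a]
N(rest) = Σ N(rest − s) over sources s of rest; N(one piece) = 1:
  size 1 → [4]=1
  size 2 → [3,4]=1
  size 3 → [1,3,4]=1  [2,3,4]=1
  first=0(y) contributes 2
  first=1(a) contributes 1
|[w]| = 3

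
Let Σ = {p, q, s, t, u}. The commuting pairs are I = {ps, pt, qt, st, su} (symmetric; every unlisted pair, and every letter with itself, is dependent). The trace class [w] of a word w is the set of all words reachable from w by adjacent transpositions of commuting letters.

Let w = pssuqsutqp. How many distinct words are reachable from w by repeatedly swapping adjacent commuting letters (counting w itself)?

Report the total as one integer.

42

#0=p has no predecessor
#1=s has no predecessor
#2=s depends on [1:s]
#3=u depends on [0:p]
#4=q depends on [2:s, 3:u]
#5=s depends on [4:q]
#6=u depends on [4:q]
#7=t depends on [6:u]
#8=q depends on [5:s, 6:u]
#9=p depends on [8:q]
sources: [0:p, 1:s]
N(rest) = Σ N(rest − s) over sources s of rest; N(one piece) = 1:
  size 1 → [7]=1  [9]=1
  size 2 → [7,9]=2  [8,9]=1
  size 3 → [5,8,9]=1  [7,8,9]=3
  size 4 → [5,7,8,9]=4  [6,7,8,9]=3
  size 5 → [5,6,7,8,9]=7
  size 6 → [4,5,6,7,8,9]=7
  size 7 → [2,4,5,6,7,8,9]=7  [3,4,5,6,7,8,9]=7
  size 8 → [0,3,4,5,6,7,8,9]=7  [1,2,4,5,6,7,8,9]=7  [2,3,4,5,6,7,8,9]=14
  first=0(p) contributes 21
  first=1(s) contributes 21
|[w]| = 42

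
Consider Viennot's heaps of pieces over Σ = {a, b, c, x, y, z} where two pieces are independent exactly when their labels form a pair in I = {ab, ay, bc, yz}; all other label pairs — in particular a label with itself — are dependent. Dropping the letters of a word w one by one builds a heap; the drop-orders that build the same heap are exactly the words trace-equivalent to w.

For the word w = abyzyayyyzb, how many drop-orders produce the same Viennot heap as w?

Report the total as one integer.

piece 0:a — minimal
piece 1:b — minimal
piece 2:y rests on {1:b}
piece 3:z rests on {0:a, 1:b}
piece 4:y rests on {2:y}
piece 5:a rests on {3:z}
piece 6:y rests on {4:y}
piece 7:y rests on {6:y}
piece 8:y rests on {7:y}
piece 9:z rests on {5:a}
piece 10:b rests on {8:y, 9:z}
minimal pieces: {0:a, 1:b}
ways to finish when only these pieces remain (= sum over removing one remaining piece with nothing left below it):
  1 left: {10}→1
  2 left: {8,10}→1  {9,10}→1
  3 left: {5,9,10}→1  {7,8,10}→1  {8,9,10}→2
  4 left: {3,5,9,10}→1  {5,8,9,10}→3  {6,7,8,10}→1  {7,8,9,10}→3
  5 left: {0,3,5,9,10}→1  {3,5,8,9,10}→4  {4,6,7,8,10}→1  {5,7,8,9,10}→6  {6,7,8,9,10}→4
  6 left: {0,3,5,8,9,10}→5  {2,4,6,7,8,10}→1  {3,5,7,8,9,10}→10  {4,6,7,8,9,10}→5  {5,6,7,8,9,10}→10
  7 left: {0,3,5,7,8,9,10}→15  {2,4,6,7,8,9,10}→6  {3,5,6,7,8,9,10}→20  {4,5,6,7,8,9,10}→15
  8 left: {0,3,5,6,7,8,9,10}→35  {2,4,5,6,7,8,9,10}→21  {3,4,5,6,7,8,9,10}→35
  9 left: {0,3,4,5,6,7,8,9,10}→70  {2,3,4,5,6,7,8,9,10}→56
  placing 0:a first → 56 extensions
  placing 1:b first → 126 extensions
total linear extensions = 182

182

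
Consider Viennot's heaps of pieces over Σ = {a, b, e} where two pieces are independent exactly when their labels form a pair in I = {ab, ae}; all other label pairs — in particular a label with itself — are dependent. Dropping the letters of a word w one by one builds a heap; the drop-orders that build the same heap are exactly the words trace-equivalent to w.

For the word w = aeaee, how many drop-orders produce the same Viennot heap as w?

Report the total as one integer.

10

#0=a has no predecessor
#1=e has no predecessor
#2=a depends on [0:a]
#3=e depends on [1:e]
#4=e depends on [3:e]
sources: [0:a, 1:e]
N(rest) = Σ N(rest − s) over sources s of rest; N(one piece) = 1:
  size 1 → [2]=1  [4]=1
  size 2 → [0,2]=1  [2,4]=2  [3,4]=1
  size 3 → [0,2,4]=3  [1,3,4]=1  [2,3,4]=3
  first=0(a) contributes 4
  first=1(e) contributes 6
|[w]| = 10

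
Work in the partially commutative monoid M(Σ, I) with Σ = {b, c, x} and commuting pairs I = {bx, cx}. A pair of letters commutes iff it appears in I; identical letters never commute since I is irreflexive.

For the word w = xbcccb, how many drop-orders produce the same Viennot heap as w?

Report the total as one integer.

6

0(x) covers ∅
1(b) covers ∅
2(c) covers 1:b
3(c) covers 2:c
4(c) covers 3:c
5(b) covers 4:c
floor of heap: 0:x, 1:b
completions by unplaced set U, small U first (add the entries for U minus each lowest piece of U):
  |U|=1: {0}:1  {5}:1
  |U|=2: {0,5}:2  {4,5}:1
  |U|=3: {0,4,5}:3  {3,4,5}:1
  |U|=4: {0,3,4,5}:4  {2,3,4,5}:1
  start at 0(x): 1
  start at 1(b): 5
sum over floor = 6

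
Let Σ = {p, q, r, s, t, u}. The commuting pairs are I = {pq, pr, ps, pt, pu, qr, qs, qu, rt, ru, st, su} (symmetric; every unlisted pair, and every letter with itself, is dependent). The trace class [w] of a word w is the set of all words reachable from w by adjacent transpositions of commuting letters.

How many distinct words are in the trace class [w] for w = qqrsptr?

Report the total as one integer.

140

0(q) covers ∅
1(q) covers 0:q
2(r) covers ∅
3(s) covers 2:r
4(p) covers ∅
5(t) covers 1:q
6(r) covers 3:s
floor of heap: 0:q, 2:r, 4:p
completions by unplaced set U, small U first (add the entries for U minus each lowest piece of U):
  |U|=1: {4}:1  {5}:1  {6}:1
  |U|=2: {1,5}:1  {3,6}:1  {4,5}:2  {4,6}:2  {5,6}:2
  |U|=3: {0,1,5}:1  {1,4,5}:3  {1,5,6}:3  {2,3,6}:1  {3,4,6}:3  {3,5,6}:3  {4,5,6}:6
  |U|=4: {0,1,4,5}:4  {0,1,5,6}:4  {1,3,5,6}:6  {1,4,5,6}:12  {2,3,4,6}:4  {2,3,5,6}:4  {3,4,5,6}:12
  |U|=5: {0,1,3,5,6}:10  {0,1,4,5,6}:20  {1,2,3,5,6}:10  {1,3,4,5,6}:30  {2,3,4,5,6}:20
  start at 0(q): 60
  start at 2(r): 60
  start at 4(p): 20
sum over floor = 140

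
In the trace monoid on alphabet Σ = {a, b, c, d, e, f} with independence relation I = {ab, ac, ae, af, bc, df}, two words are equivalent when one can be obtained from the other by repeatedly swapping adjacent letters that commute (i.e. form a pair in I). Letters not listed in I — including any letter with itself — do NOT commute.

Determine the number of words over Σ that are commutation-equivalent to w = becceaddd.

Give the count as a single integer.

#0=b has no predecessor
#1=e depends on [0:b]
#2=c depends on [1:e]
#3=c depends on [2:c]
#4=e depends on [3:c]
#5=a has no predecessor
#6=d depends on [4:e, 5:a]
#7=d depends on [6:d]
#8=d depends on [7:d]
sources: [0:b, 5:a]
N(rest) = Σ N(rest − s) over sources s of rest; N(one piece) = 1:
  size 1 → [8]=1
  size 2 → [7,8]=1
  size 3 → [6,7,8]=1
  size 4 → [4,6,7,8]=1  [5,6,7,8]=1
  size 5 → [3,4,6,7,8]=1  [4,5,6,7,8]=2
  size 6 → [2,3,4,6,7,8]=1  [3,4,5,6,7,8]=3
  size 7 → [1,2,3,4,6,7,8]=1  [2,3,4,5,6,7,8]=4
  first=0(b) contributes 5
  first=5(a) contributes 1
|[w]| = 6

6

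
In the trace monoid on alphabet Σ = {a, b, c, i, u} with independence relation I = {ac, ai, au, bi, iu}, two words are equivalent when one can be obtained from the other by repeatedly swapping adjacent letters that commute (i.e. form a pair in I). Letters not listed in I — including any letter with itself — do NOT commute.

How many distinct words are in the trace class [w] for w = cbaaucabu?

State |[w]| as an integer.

#0=c has no predecessor
#1=b depends on [0:c]
#2=a depends on [1:b]
#3=a depends on [2:a]
#4=u depends on [1:b]
#5=c depends on [4:u]
#6=a depends on [3:a]
#7=b depends on [5:c, 6:a]
#8=u depends on [7:b]
sources: [0:c]
N(rest) = Σ N(rest − s) over sources s of rest; N(one piece) = 1:
  size 1 → [8]=1
  size 2 → [7,8]=1
  size 3 → [5,7,8]=1  [6,7,8]=1
  size 4 → [3,6,7,8]=1  [4,5,7,8]=1  [5,6,7,8]=2
  size 5 → [2,3,6,7,8]=1  [3,5,6,7,8]=3  [4,5,6,7,8]=3
  size 6 → [2,3,5,6,7,8]=4  [3,4,5,6,7,8]=6
  size 7 → [2,3,4,5,6,7,8]=10
  first=0(c) contributes 10

10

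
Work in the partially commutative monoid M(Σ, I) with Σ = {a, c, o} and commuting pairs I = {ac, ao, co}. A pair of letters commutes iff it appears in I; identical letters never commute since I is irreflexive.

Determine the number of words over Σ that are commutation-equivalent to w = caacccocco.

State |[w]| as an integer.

1260

piece 0:c — minimal
piece 1:a — minimal
piece 2:a rests on {1:a}
piece 3:c rests on {0:c}
piece 4:c rests on {3:c}
piece 5:c rests on {4:c}
piece 6:o — minimal
piece 7:c rests on {5:c}
piece 8:c rests on {7:c}
piece 9:o rests on {6:o}
minimal pieces: {0:c, 1:a, 6:o}
ways to finish when only these pieces remain (= sum over removing one remaining piece with nothing left below it):
  1 left: {2}→1  {8}→1  {9}→1
  2 left: {1,2}→1  {2,8}→2  {2,9}→2  {6,9}→1  {7,8}→1  {8,9}→2
  3 left: {1,2,8}→3  {1,2,9}→3  {2,6,9}→3  {2,7,8}→3  {2,8,9}→6  {5,7,8}→1  {6,8,9}→3  {7,8,9}→3
  4 left: {1,2,6,9}→6  {1,2,7,8}→6  {1,2,8,9}→12  {2,5,7,8}→4  {2,6,8,9}→12  {2,7,8,9}→12  {4,5,7,8}→1  {5,7,8,9}→4  {6,7,8,9}→6
  5 left: {1,2,5,7,8}→10  {1,2,6,8,9}→30  {1,2,7,8,9}→30  {2,4,5,7,8}→5  {2,5,7,8,9}→20  {2,6,7,8,9}→30  {3,4,5,7,8}→1  {4,5,7,8,9}→5  {5,6,7,8,9}→10
  6 left: {0,3,4,5,7,8}→1  {1,2,4,5,7,8}→15  {1,2,5,7,8,9}→60  {1,2,6,7,8,9}→90  {2,3,4,5,7,8}→6  {2,4,5,7,8,9}→30  {2,5,6,7,8,9}→60  {3,4,5,7,8,9}→6  {4,5,6,7,8,9}→15
  7 left: {0,2,3,4,5,7,8}→7  {0,3,4,5,7,8,9}→7  {1,2,3,4,5,7,8}→21  {1,2,4,5,7,8,9}→105  {1,2,5,6,7,8,9}→210  {2,3,4,5,7,8,9}→42  {2,4,5,6,7,8,9}→105  {3,4,5,6,7,8,9}→21
  8 left: {0,1,2,3,4,5,7,8}→28  {0,2,3,4,5,7,8,9}→56  {0,3,4,5,6,7,8,9}→28  {1,2,3,4,5,7,8,9}→168  {1,2,4,5,6,7,8,9}→420  {2,3,4,5,6,7,8,9}→168
  placing 0:c first → 756 extensions
  placing 1:a first → 252 extensions
  placing 6:o first → 252 extensions
total linear extensions = 1260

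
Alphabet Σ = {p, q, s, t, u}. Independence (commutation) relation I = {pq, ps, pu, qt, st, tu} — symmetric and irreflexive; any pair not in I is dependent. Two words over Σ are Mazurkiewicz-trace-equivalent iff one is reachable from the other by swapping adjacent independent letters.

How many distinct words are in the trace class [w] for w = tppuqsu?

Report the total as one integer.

piece 0:t — minimal
piece 1:p rests on {0:t}
piece 2:p rests on {1:p}
piece 3:u — minimal
piece 4:q rests on {3:u}
piece 5:s rests on {4:q}
piece 6:u rests on {5:s}
minimal pieces: {0:t, 3:u}
ways to finish when only these pieces remain (= sum over removing one remaining piece with nothing left below it):
  1 left: {2}→1  {6}→1
  2 left: {1,2}→1  {2,6}→2  {5,6}→1
  3 left: {0,1,2}→1  {1,2,6}→3  {2,5,6}→3  {4,5,6}→1
  4 left: {0,1,2,6}→4  {1,2,5,6}→6  {2,4,5,6}→4  {3,4,5,6}→1
  5 left: {0,1,2,5,6}→10  {1,2,4,5,6}→10  {2,3,4,5,6}→5
  placing 0:t first → 15 extensions
  placing 3:u first → 20 extensions
total linear extensions = 35

35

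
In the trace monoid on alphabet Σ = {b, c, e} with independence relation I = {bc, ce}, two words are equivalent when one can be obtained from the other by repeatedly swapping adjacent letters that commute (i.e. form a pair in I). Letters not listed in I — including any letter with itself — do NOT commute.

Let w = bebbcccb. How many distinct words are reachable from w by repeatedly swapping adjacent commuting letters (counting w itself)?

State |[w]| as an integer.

piece 0:b — minimal
piece 1:e rests on {0:b}
piece 2:b rests on {1:e}
piece 3:b rests on {2:b}
piece 4:c — minimal
piece 5:c rests on {4:c}
piece 6:c rests on {5:c}
piece 7:b rests on {3:b}
minimal pieces: {0:b, 4:c}
ways to finish when only these pieces remain (= sum over removing one remaining piece with nothing left below it):
  1 left: {6}→1  {7}→1
  2 left: {3,7}→1  {5,6}→1  {6,7}→2
  3 left: {2,3,7}→1  {3,6,7}→3  {4,5,6}→1  {5,6,7}→3
  4 left: {1,2,3,7}→1  {2,3,6,7}→4  {3,5,6,7}→6  {4,5,6,7}→4
  5 left: {0,1,2,3,7}→1  {1,2,3,6,7}→5  {2,3,5,6,7}→10  {3,4,5,6,7}→10
  6 left: {0,1,2,3,6,7}→6  {1,2,3,5,6,7}→15  {2,3,4,5,6,7}→20
  placing 0:b first → 35 extensions
  placing 4:c first → 21 extensions
total linear extensions = 56

56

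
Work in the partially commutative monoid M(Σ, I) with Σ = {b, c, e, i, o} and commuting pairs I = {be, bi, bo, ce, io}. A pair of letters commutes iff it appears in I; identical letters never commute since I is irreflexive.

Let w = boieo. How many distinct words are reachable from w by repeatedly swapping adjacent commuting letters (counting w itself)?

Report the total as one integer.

10

drop 0:b onto floor
drop 1:o onto floor
drop 2:i onto floor
drop 3:e onto {1:o, 2:i}
drop 4:o onto {3:e}
ground layer = {0:b, 1:o, 2:i}
drop-orders for the pieces not yet dropped (sum over which currently-grounded one goes next):
  1 to go: {0} 1  {4} 1
  2 to go: {0,4} 2  {3,4} 1
  3 to go: {0,3,4} 3  {1,3,4} 1  {2,3,4} 1
  if 0:b drops first: 2 orders
  if 1:o drops first: 4 orders
  if 2:i drops first: 4 orders
heap linearizations: 10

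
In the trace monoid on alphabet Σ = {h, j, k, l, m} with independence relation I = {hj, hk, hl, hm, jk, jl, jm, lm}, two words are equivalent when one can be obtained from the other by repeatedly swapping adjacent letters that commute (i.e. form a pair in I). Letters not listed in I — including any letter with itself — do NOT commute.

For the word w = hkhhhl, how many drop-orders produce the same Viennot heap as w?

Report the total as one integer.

15

piece 0:h — minimal
piece 1:k — minimal
piece 2:h rests on {0:h}
piece 3:h rests on {2:h}
piece 4:h rests on {3:h}
piece 5:l rests on {1:k}
minimal pieces: {0:h, 1:k}
ways to finish when only these pieces remain (= sum over removing one remaining piece with nothing left below it):
  1 left: {4}→1  {5}→1
  2 left: {1,5}→1  {3,4}→1  {4,5}→2
  3 left: {1,4,5}→3  {2,3,4}→1  {3,4,5}→3
  4 left: {0,2,3,4}→1  {1,3,4,5}→6  {2,3,4,5}→4
  placing 0:h first → 10 extensions
  placing 1:k first → 5 extensions
total linear extensions = 15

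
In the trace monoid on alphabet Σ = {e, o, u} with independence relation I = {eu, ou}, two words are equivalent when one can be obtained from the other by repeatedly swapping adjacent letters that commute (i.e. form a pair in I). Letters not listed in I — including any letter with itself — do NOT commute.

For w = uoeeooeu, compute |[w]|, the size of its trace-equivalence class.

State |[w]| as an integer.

piece 0:u — minimal
piece 1:o — minimal
piece 2:e rests on {1:o}
piece 3:e rests on {2:e}
piece 4:o rests on {3:e}
piece 5:o rests on {4:o}
piece 6:e rests on {5:o}
piece 7:u rests on {0:u}
minimal pieces: {0:u, 1:o}
ways to finish when only these pieces remain (= sum over removing one remaining piece with nothing left below it):
  1 left: {6}→1  {7}→1
  2 left: {0,7}→1  {5,6}→1  {6,7}→2
  3 left: {0,6,7}→3  {4,5,6}→1  {5,6,7}→3
  4 left: {0,5,6,7}→6  {3,4,5,6}→1  {4,5,6,7}→4
  5 left: {0,4,5,6,7}→10  {2,3,4,5,6}→1  {3,4,5,6,7}→5
  6 left: {0,3,4,5,6,7}→15  {1,2,3,4,5,6}→1  {2,3,4,5,6,7}→6
  placing 0:u first → 7 extensions
  placing 1:o first → 21 extensions
total linear extensions = 28

28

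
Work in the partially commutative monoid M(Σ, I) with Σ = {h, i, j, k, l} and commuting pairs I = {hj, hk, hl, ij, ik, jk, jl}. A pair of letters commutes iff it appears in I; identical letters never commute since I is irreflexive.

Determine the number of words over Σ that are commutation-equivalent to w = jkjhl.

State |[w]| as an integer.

30

piece 0:j — minimal
piece 1:k — minimal
piece 2:j rests on {0:j}
piece 3:h — minimal
piece 4:l rests on {1:k}
minimal pieces: {0:j, 1:k, 3:h}
ways to finish when only these pieces remain (= sum over removing one remaining piece with nothing left below it):
  1 left: {2}→1  {3}→1  {4}→1
  2 left: {0,2}→1  {1,4}→1  {2,3}→2  {2,4}→2  {3,4}→2
  3 left: {0,2,3}→3  {0,2,4}→3  {1,2,4}→3  {1,3,4}→3  {2,3,4}→6
  placing 0:j first → 12 extensions
  placing 1:k first → 12 extensions
  placing 3:h first → 6 extensions
total linear extensions = 30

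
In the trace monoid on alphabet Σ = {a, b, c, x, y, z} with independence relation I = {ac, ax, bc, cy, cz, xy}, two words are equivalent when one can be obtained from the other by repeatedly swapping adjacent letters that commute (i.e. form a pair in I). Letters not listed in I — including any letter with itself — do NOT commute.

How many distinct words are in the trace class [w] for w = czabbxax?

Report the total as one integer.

#0=c has no predecessor
#1=z has no predecessor
#2=a depends on [1:z]
#3=b depends on [2:a]
#4=b depends on [3:b]
#5=x depends on [0:c, 4:b]
#6=a depends on [4:b]
#7=x depends on [5:x]
sources: [0:c, 1:z]
N(rest) = Σ N(rest − s) over sources s of rest; N(one piece) = 1:
  size 1 → [6]=1  [7]=1
  size 2 → [5,7]=1  [6,7]=2
  size 3 → [0,5,7]=1  [5,6,7]=3
  size 4 → [0,5,6,7]=4  [4,5,6,7]=3
  size 5 → [0,4,5,6,7]=7  [3,4,5,6,7]=3
  size 6 → [0,3,4,5,6,7]=10  [2,3,4,5,6,7]=3
  first=0(c) contributes 3
  first=1(z) contributes 13
|[w]| = 16

16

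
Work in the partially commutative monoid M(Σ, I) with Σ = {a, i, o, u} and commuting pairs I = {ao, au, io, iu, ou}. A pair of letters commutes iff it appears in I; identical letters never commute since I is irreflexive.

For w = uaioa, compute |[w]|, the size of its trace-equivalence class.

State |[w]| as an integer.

20

#0=u has no predecessor
#1=a has no predecessor
#2=i depends on [1:a]
#3=o has no predecessor
#4=a depends on [2:i]
sources: [0:u, 1:a, 3:o]
N(rest) = Σ N(rest − s) over sources s of rest; N(one piece) = 1:
  size 1 → [0]=1  [3]=1  [4]=1
  size 2 → [0,3]=2  [0,4]=2  [2,4]=1  [3,4]=2
  size 3 → [0,2,4]=3  [0,3,4]=6  [1,2,4]=1  [2,3,4]=3
  first=0(u) contributes 4
  first=1(a) contributes 12
  first=3(o) contributes 4
|[w]| = 20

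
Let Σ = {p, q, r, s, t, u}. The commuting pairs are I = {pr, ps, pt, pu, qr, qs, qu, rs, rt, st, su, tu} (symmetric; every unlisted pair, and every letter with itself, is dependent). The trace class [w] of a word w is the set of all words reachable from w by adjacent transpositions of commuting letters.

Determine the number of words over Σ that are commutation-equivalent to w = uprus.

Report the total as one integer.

drop 0:u onto floor
drop 1:p onto floor
drop 2:r onto {0:u}
drop 3:u onto {2:r}
drop 4:s onto floor
ground layer = {0:u, 1:p, 4:s}
drop-orders for the pieces not yet dropped (sum over which currently-grounded one goes next):
  1 to go: {1} 1  {3} 1  {4} 1
  2 to go: {1,3} 2  {1,4} 2  {2,3} 1  {3,4} 2
  3 to go: {0,2,3} 1  {1,2,3} 3  {1,3,4} 6  {2,3,4} 3
  if 0:u drops first: 12 orders
  if 1:p drops first: 4 orders
  if 4:s drops first: 4 orders
heap linearizations: 20

20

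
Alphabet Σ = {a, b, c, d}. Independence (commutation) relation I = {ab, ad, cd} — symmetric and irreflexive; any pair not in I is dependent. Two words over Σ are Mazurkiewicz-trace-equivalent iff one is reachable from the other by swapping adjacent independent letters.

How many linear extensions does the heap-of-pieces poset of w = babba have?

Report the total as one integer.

piece 0:b — minimal
piece 1:a — minimal
piece 2:b rests on {0:b}
piece 3:b rests on {2:b}
piece 4:a rests on {1:a}
minimal pieces: {0:b, 1:a}
ways to finish when only these pieces remain (= sum over removing one remaining piece with nothing left below it):
  1 left: {3}→1  {4}→1
  2 left: {1,4}→1  {2,3}→1  {3,4}→2
  3 left: {0,2,3}→1  {1,3,4}→3  {2,3,4}→3
  placing 0:b first → 6 extensions
  placing 1:a first → 4 extensions
total linear extensions = 10

10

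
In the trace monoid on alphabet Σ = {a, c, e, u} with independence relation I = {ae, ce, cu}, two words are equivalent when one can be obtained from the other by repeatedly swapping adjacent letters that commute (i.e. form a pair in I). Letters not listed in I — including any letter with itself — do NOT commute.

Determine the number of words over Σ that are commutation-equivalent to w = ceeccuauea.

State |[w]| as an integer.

40

drop 0:c onto floor
drop 1:e onto floor
drop 2:e onto {1:e}
drop 3:c onto {0:c}
drop 4:c onto {3:c}
drop 5:u onto {2:e}
drop 6:a onto {4:c, 5:u}
drop 7:u onto {6:a}
drop 8:e onto {7:u}
drop 9:a onto {7:u}
ground layer = {0:c, 1:e}
drop-orders for the pieces not yet dropped (sum over which currently-grounded one goes next):
  1 to go: {8} 1  {9} 1
  2 to go: {8,9} 2
  3 to go: {7,8,9} 2
  4 to go: {6,7,8,9} 2
  5 to go: {4,6,7,8,9} 2  {5,6,7,8,9} 2
  6 to go: {2,5,6,7,8,9} 2  {3,4,6,7,8,9} 2  {4,5,6,7,8,9} 4
  7 to go: {0,3,4,6,7,8,9} 2  {1,2,5,6,7,8,9} 2  {2,4,5,6,7,8,9} 6  {3,4,5,6,7,8,9} 6
  8 to go: {0,3,4,5,6,7,8,9} 8  {1,2,4,5,6,7,8,9} 8  {2,3,4,5,6,7,8,9} 12
  if 0:c drops first: 20 orders
  if 1:e drops first: 20 orders
heap linearizations: 40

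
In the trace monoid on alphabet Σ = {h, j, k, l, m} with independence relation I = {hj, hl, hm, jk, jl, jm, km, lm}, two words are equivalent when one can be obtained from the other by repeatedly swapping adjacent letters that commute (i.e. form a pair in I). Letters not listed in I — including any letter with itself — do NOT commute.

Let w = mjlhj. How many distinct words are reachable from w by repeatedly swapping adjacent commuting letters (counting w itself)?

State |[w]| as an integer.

drop 0:m onto floor
drop 1:j onto floor
drop 2:l onto floor
drop 3:h onto floor
drop 4:j onto {1:j}
ground layer = {0:m, 1:j, 2:l, 3:h}
drop-orders for the pieces not yet dropped (sum over which currently-grounded one goes next):
  1 to go: {0} 1  {2} 1  {3} 1  {4} 1
  2 to go: {0,2} 2  {0,3} 2  {0,4} 2  {1,4} 1  {2,3} 2  {2,4} 2  {3,4} 2
  3 to go: {0,1,4} 3  {0,2,3} 6  {0,2,4} 6  {0,3,4} 6  {1,2,4} 3  {1,3,4} 3  {2,3,4} 6
  if 0:m drops first: 12 orders
  if 1:j drops first: 24 orders
  if 2:l drops first: 12 orders
  if 3:h drops first: 12 orders
heap linearizations: 60

60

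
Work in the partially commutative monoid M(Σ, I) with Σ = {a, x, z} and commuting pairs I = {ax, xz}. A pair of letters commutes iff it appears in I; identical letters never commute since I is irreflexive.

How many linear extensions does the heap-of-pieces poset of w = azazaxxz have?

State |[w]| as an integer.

#0=a has no predecessor
#1=z depends on [0:a]
#2=a depends on [1:z]
#3=z depends on [2:a]
#4=a depends on [3:z]
#5=x has no predecessor
#6=x depends on [5:x]
#7=z depends on [4:a]
sources: [0:a, 5:x]
N(rest) = Σ N(rest − s) over sources s of rest; N(one piece) = 1:
  size 1 → [6]=1  [7]=1
  size 2 → [4,7]=1  [5,6]=1  [6,7]=2
  size 3 → [3,4,7]=1  [4,6,7]=3  [5,6,7]=3
  size 4 → [2,3,4,7]=1  [3,4,6,7]=4  [4,5,6,7]=6
  size 5 → [1,2,3,4,7]=1  [2,3,4,6,7]=5  [3,4,5,6,7]=10
  size 6 → [0,1,2,3,4,7]=1  [1,2,3,4,6,7]=6  [2,3,4,5,6,7]=15
  first=0(a) contributes 21
  first=5(x) contributes 7
|[w]| = 28

28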